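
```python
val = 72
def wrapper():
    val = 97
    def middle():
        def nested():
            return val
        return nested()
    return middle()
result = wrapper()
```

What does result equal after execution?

Step 1: wrapper() defines val = 97. middle() and nested() have no local val.
Step 2: nested() checks local (none), enclosing middle() (none), enclosing wrapper() and finds val = 97.
Step 3: result = 97

The answer is 97.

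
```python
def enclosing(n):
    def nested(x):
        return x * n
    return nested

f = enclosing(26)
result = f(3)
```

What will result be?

Step 1: enclosing(26) creates a closure capturing n = 26.
Step 2: f(3) computes 3 * 26 = 78.
Step 3: result = 78

The answer is 78.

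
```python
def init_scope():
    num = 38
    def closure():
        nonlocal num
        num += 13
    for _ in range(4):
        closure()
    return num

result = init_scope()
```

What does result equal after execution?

Step 1: num = 38.
Step 2: closure() is called 4 times in a loop, each adding 13 via nonlocal.
Step 3: num = 38 + 13 * 4 = 90

The answer is 90.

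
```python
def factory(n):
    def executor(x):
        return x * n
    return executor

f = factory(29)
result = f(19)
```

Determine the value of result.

Step 1: factory(29) creates a closure capturing n = 29.
Step 2: f(19) computes 19 * 29 = 551.
Step 3: result = 551

The answer is 551.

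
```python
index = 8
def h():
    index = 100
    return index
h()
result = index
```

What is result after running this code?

Step 1: Global index = 8.
Step 2: h() creates local index = 100 (shadow, not modification).
Step 3: After h() returns, global index is unchanged. result = 8

The answer is 8.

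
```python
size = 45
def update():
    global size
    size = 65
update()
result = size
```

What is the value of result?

Step 1: size = 45 globally.
Step 2: update() declares global size and sets it to 65.
Step 3: After update(), global size = 65. result = 65

The answer is 65.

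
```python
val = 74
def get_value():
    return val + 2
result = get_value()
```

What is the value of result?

Step 1: val = 74 is defined globally.
Step 2: get_value() looks up val from global scope = 74, then computes 74 + 2 = 76.
Step 3: result = 76

The answer is 76.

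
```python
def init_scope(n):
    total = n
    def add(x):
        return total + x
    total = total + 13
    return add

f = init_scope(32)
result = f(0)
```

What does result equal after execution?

Step 1: init_scope(32) sets total = 32, then total = 32 + 13 = 45.
Step 2: Closures capture by reference, so add sees total = 45.
Step 3: f(0) returns 45 + 0 = 45

The answer is 45.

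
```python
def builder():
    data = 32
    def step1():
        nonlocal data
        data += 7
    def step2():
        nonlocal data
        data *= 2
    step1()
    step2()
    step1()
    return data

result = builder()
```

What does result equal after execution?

Step 1: data = 32.
Step 2: step1(): data = 32 + 7 = 39.
Step 3: step2(): data = 39 * 2 = 78.
Step 4: step1(): data = 78 + 7 = 85. result = 85

The answer is 85.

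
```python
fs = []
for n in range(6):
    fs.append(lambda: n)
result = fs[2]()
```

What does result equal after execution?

Step 1: The loop creates 6 lambdas, all referencing the same variable n.
Step 2: After the loop, n = 5 (final value).
Step 3: fs[2]() looks up n at call time and finds 5. This is the late binding gotcha. result = 5

The answer is 5.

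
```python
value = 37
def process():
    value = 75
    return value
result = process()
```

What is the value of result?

Step 1: Global value = 37.
Step 2: process() creates local value = 75, shadowing the global.
Step 3: Returns local value = 75. result = 75

The answer is 75.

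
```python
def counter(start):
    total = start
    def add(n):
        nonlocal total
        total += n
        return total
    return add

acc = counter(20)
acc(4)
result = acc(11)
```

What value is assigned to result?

Step 1: counter(20) creates closure with total = 20.
Step 2: First acc(4): total = 20 + 4 = 24.
Step 3: Second acc(11): total = 24 + 11 = 35. result = 35

The answer is 35.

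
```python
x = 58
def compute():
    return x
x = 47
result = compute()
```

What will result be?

Step 1: x is first set to 58, then reassigned to 47.
Step 2: compute() is called after the reassignment, so it looks up the current global x = 47.
Step 3: result = 47

The answer is 47.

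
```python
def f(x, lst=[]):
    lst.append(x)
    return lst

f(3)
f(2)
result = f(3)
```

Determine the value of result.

Step 1: Mutable default argument gotcha! The list [] is created once.
Step 2: Each call appends to the SAME list: [3], [3, 2], [3, 2, 3].
Step 3: result = [3, 2, 3]

The answer is [3, 2, 3].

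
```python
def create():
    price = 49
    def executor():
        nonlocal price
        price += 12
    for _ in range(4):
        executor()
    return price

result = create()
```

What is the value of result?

Step 1: price = 49.
Step 2: executor() is called 4 times in a loop, each adding 12 via nonlocal.
Step 3: price = 49 + 12 * 4 = 97

The answer is 97.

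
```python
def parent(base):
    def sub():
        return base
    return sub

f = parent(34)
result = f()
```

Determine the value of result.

Step 1: parent(34) creates closure capturing base = 34.
Step 2: f() returns the captured base = 34.
Step 3: result = 34

The answer is 34.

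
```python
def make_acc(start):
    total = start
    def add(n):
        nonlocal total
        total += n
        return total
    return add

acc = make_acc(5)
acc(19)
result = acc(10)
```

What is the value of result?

Step 1: make_acc(5) creates closure with total = 5.
Step 2: First acc(19): total = 5 + 19 = 24.
Step 3: Second acc(10): total = 24 + 10 = 34. result = 34

The answer is 34.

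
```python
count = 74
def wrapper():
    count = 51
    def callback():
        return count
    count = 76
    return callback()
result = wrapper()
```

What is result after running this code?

Step 1: wrapper() sets count = 51, then later count = 76.
Step 2: callback() is called after count is reassigned to 76. Closures capture variables by reference, not by value.
Step 3: result = 76

The answer is 76.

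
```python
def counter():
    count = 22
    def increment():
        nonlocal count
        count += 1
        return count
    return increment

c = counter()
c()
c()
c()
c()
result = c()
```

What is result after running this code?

Step 1: counter() creates closure with count = 22.
Step 2: Each c() call increments count via nonlocal. After 5 calls: 22 + 5 = 27.
Step 3: result = 27

The answer is 27.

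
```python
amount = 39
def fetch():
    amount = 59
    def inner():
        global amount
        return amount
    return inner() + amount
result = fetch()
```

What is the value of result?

Step 1: Global amount = 39. fetch() shadows with local amount = 59.
Step 2: inner() uses global keyword, so inner() returns global amount = 39.
Step 3: fetch() returns 39 + 59 = 98

The answer is 98.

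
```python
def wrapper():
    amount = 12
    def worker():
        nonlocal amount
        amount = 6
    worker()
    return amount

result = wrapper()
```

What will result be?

Step 1: wrapper() sets amount = 12.
Step 2: worker() uses nonlocal to reassign amount = 6.
Step 3: result = 6

The answer is 6.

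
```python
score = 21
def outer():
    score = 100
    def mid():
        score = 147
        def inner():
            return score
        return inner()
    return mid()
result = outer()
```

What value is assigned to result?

Step 1: Three levels of shadowing: global 21, outer 100, mid 147.
Step 2: inner() finds score = 147 in enclosing mid() scope.
Step 3: result = 147

The answer is 147.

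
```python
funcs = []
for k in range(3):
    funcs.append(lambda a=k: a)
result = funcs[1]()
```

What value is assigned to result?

Step 1: Default argument a=k captures k's value at each iteration.
Step 2: funcs[1] captured a = 1 when k was 1.
Step 3: result = 1

The answer is 1.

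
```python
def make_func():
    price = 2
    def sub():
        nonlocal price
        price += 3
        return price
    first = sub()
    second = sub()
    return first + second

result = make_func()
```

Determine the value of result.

Step 1: price starts at 2.
Step 2: First call: price = 2 + 3 = 5, returns 5.
Step 3: Second call: price = 5 + 3 = 8, returns 8.
Step 4: result = 5 + 8 = 13

The answer is 13.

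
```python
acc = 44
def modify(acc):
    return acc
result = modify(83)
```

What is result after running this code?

Step 1: Global acc = 44.
Step 2: modify(83) takes parameter acc = 83, which shadows the global.
Step 3: result = 83

The answer is 83.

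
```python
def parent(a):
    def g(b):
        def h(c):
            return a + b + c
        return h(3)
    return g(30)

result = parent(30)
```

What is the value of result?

Step 1: a = 30, b = 30, c = 3 across three nested scopes.
Step 2: h() accesses all three via LEGB rule.
Step 3: result = 30 + 30 + 3 = 63

The answer is 63.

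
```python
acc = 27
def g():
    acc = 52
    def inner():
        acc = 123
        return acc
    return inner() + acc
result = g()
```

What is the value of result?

Step 1: g() has local acc = 52. inner() has local acc = 123.
Step 2: inner() returns its local acc = 123.
Step 3: g() returns 123 + its own acc (52) = 175

The answer is 175.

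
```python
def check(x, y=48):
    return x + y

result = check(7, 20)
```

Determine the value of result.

Step 1: check(7, 20) overrides default y with 20.
Step 2: Returns 7 + 20 = 27.
Step 3: result = 27

The answer is 27.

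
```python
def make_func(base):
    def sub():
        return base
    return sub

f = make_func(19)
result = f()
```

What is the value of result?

Step 1: make_func(19) creates closure capturing base = 19.
Step 2: f() returns the captured base = 19.
Step 3: result = 19

The answer is 19.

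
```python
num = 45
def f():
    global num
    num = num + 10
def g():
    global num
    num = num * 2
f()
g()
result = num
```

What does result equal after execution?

Step 1: num = 45.
Step 2: f() adds 10: num = 45 + 10 = 55.
Step 3: g() doubles: num = 55 * 2 = 110.
Step 4: result = 110

The answer is 110.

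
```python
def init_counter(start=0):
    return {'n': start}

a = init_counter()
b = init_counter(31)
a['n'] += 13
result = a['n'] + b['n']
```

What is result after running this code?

Step 1: init_counter() returns a new dict each call (immutable default 0).
Step 2: a = {'n': 0}, b = {'n': 31}.
Step 3: a['n'] += 13 = 13. result = 13 + 31 = 44

The answer is 44.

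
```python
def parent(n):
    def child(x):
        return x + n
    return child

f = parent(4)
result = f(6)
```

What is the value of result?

Step 1: parent(4) creates a closure that captures n = 4.
Step 2: f(6) calls the closure with x = 6, returning 6 + 4 = 10.
Step 3: result = 10

The answer is 10.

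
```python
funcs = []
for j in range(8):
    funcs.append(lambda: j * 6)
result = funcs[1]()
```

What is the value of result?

Step 1: All lambdas reference the same variable j (late binding).
Step 2: After the loop, j = 7. Every lambda returns j * 6.
Step 3: funcs[1]() = 7 * 6 = 42

The answer is 42.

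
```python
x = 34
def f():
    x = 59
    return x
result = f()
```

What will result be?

Step 1: Global x = 34.
Step 2: f() creates local x = 59, shadowing the global.
Step 3: Returns local x = 59. result = 59

The answer is 59.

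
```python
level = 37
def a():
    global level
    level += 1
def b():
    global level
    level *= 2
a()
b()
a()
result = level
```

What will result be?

Step 1: level = 37.
Step 2: a(): level = 37 + 1 = 38.
Step 3: b(): level = 38 * 2 = 76.
Step 4: a(): level = 76 + 1 = 77

The answer is 77.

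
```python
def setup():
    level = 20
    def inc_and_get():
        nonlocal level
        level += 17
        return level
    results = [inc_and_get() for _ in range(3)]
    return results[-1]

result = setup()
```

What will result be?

Step 1: level = 20.
Step 2: Three calls to inc_and_get(), each adding 17.
Step 3: Last value = 20 + 17 * 3 = 71

The answer is 71.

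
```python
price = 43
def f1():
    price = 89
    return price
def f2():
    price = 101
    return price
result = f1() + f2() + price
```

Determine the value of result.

Step 1: Each function shadows global price with its own local.
Step 2: f1() returns 89, f2() returns 101.
Step 3: Global price = 43 is unchanged. result = 89 + 101 + 43 = 233

The answer is 233.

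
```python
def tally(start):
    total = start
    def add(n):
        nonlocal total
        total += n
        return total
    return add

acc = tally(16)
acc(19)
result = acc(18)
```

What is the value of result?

Step 1: tally(16) creates closure with total = 16.
Step 2: First acc(19): total = 16 + 19 = 35.
Step 3: Second acc(18): total = 35 + 18 = 53. result = 53

The answer is 53.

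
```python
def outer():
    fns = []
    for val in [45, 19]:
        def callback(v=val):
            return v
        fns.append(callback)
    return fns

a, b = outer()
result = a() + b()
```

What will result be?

Step 1: Default argument v=val captures val at each iteration.
Step 2: a() returns 45 (captured at first iteration), b() returns 19 (captured at second).
Step 3: result = 45 + 19 = 64

The answer is 64.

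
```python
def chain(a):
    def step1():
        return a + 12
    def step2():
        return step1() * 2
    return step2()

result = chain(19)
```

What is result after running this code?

Step 1: chain(19) captures a = 19.
Step 2: step2() calls step1() which returns 19 + 12 = 31.
Step 3: step2() returns 31 * 2 = 62

The answer is 62.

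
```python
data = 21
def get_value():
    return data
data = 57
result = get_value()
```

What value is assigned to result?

Step 1: data is first set to 21, then reassigned to 57.
Step 2: get_value() is called after the reassignment, so it looks up the current global data = 57.
Step 3: result = 57

The answer is 57.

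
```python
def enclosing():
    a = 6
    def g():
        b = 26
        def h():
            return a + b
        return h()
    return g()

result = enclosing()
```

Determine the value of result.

Step 1: enclosing() defines a = 6. g() defines b = 26.
Step 2: h() accesses both from enclosing scopes: a = 6, b = 26.
Step 3: result = 6 + 26 = 32

The answer is 32.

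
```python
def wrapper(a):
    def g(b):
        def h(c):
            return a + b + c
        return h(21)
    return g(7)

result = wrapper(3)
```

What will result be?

Step 1: a = 3, b = 7, c = 21 across three nested scopes.
Step 2: h() accesses all three via LEGB rule.
Step 3: result = 3 + 7 + 21 = 31

The answer is 31.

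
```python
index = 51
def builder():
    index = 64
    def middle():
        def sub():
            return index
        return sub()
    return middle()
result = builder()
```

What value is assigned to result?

Step 1: builder() defines index = 64. middle() and sub() have no local index.
Step 2: sub() checks local (none), enclosing middle() (none), enclosing builder() and finds index = 64.
Step 3: result = 64

The answer is 64.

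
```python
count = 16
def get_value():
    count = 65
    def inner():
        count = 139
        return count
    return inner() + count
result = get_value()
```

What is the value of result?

Step 1: get_value() has local count = 65. inner() has local count = 139.
Step 2: inner() returns its local count = 139.
Step 3: get_value() returns 139 + its own count (65) = 204

The answer is 204.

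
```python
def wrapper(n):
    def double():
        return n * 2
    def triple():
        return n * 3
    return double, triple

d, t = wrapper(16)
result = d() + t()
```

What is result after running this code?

Step 1: Both closures capture the same n = 16.
Step 2: d() = 16 * 2 = 32, t() = 16 * 3 = 48.
Step 3: result = 32 + 48 = 80

The answer is 80.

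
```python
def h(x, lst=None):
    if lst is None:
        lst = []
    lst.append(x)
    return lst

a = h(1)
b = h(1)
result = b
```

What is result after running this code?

Step 1: None default with guard creates a NEW list each call.
Step 2: a = [1] (fresh list). b = [1] (another fresh list).
Step 3: result = [1] (this is the fix for mutable default)

The answer is [1].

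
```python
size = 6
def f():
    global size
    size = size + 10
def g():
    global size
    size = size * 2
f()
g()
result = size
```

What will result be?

Step 1: size = 6.
Step 2: f() adds 10: size = 6 + 10 = 16.
Step 3: g() doubles: size = 16 * 2 = 32.
Step 4: result = 32

The answer is 32.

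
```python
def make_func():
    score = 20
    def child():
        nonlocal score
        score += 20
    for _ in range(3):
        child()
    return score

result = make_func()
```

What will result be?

Step 1: score = 20.
Step 2: child() is called 3 times in a loop, each adding 20 via nonlocal.
Step 3: score = 20 + 20 * 3 = 80

The answer is 80.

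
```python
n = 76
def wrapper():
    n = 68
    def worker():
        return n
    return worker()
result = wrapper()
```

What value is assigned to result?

Step 1: n = 76 globally, but wrapper() defines n = 68 locally.
Step 2: worker() looks up n. Not in local scope, so checks enclosing scope (wrapper) and finds n = 68.
Step 3: result = 68

The answer is 68.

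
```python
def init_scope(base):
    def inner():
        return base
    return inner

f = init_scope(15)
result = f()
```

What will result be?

Step 1: init_scope(15) creates closure capturing base = 15.
Step 2: f() returns the captured base = 15.
Step 3: result = 15

The answer is 15.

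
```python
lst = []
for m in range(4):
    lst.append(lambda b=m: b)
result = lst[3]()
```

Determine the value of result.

Step 1: Default argument b=m captures m's value at each iteration.
Step 2: lst[3] captured b = 3 when m was 3.
Step 3: result = 3

The answer is 3.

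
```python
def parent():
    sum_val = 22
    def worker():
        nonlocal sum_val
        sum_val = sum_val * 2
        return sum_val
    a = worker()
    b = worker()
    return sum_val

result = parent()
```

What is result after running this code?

Step 1: sum_val starts at 22.
Step 2: First worker(): sum_val = 22 * 2 = 44.
Step 3: Second worker(): sum_val = 44 * 2 = 88.
Step 4: result = 88

The answer is 88.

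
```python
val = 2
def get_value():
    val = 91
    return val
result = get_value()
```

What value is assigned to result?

Step 1: Global val = 2.
Step 2: get_value() creates local val = 91, shadowing the global.
Step 3: Returns local val = 91. result = 91

The answer is 91.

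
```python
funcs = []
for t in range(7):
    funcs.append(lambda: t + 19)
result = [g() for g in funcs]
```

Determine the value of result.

Step 1: All lambdas capture t by reference. After the loop, t = 6.
Step 2: Each call returns 6 + 19 = 25.
Step 3: result = [25, 25, 25, 25, 25, 25, 25]

The answer is [25, 25, 25, 25, 25, 25, 25].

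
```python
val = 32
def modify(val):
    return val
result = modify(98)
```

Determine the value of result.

Step 1: Global val = 32.
Step 2: modify(98) takes parameter val = 98, which shadows the global.
Step 3: result = 98

The answer is 98.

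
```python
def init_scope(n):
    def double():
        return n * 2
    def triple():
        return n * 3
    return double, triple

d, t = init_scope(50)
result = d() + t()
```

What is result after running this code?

Step 1: Both closures capture the same n = 50.
Step 2: d() = 50 * 2 = 100, t() = 50 * 3 = 150.
Step 3: result = 100 + 150 = 250

The answer is 250.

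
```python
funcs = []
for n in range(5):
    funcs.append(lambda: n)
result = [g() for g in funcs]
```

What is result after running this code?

Step 1: All 5 lambdas share the same variable n.
Step 2: After the loop, n = 4.
Step 3: Each call returns 4. result = [4, 4, 4, 4, 4]

The answer is [4, 4, 4, 4, 4].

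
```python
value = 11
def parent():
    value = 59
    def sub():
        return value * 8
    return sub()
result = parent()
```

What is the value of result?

Step 1: parent() shadows global value with value = 59.
Step 2: sub() finds value = 59 in enclosing scope, computes 59 * 8 = 472.
Step 3: result = 472

The answer is 472.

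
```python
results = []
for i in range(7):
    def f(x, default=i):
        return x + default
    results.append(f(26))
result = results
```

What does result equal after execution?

Step 1: Default argument default=i is evaluated at function definition time.
Step 2: Each iteration creates f with default = current i value.
Step 3: f(26) returns 26 + default. results = [26, 27, 28, 29, 30, 31, 32]

The answer is [26, 27, 28, 29, 30, 31, 32].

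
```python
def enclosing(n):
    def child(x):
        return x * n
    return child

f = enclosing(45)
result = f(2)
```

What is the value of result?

Step 1: enclosing(45) creates a closure capturing n = 45.
Step 2: f(2) computes 2 * 45 = 90.
Step 3: result = 90

The answer is 90.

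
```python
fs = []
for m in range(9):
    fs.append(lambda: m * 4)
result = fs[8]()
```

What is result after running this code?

Step 1: All lambdas reference the same variable m (late binding).
Step 2: After the loop, m = 8. Every lambda returns m * 4.
Step 3: fs[8]() = 8 * 4 = 32

The answer is 32.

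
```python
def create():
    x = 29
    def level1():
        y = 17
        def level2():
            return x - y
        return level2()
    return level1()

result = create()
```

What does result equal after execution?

Step 1: x = 29 in create. y = 17 in level1.
Step 2: level2() reads x = 29 and y = 17 from enclosing scopes.
Step 3: result = 29 - 17 = 12

The answer is 12.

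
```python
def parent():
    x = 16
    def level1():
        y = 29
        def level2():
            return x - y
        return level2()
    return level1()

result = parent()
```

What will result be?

Step 1: x = 16 in parent. y = 29 in level1.
Step 2: level2() reads x = 16 and y = 29 from enclosing scopes.
Step 3: result = 16 - 29 = -13

The answer is -13.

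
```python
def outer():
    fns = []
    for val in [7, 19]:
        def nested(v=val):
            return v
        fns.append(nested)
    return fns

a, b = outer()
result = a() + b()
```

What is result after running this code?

Step 1: Default argument v=val captures val at each iteration.
Step 2: a() returns 7 (captured at first iteration), b() returns 19 (captured at second).
Step 3: result = 7 + 19 = 26

The answer is 26.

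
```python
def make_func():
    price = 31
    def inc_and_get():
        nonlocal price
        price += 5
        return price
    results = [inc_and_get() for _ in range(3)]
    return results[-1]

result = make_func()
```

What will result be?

Step 1: price = 31.
Step 2: Three calls to inc_and_get(), each adding 5.
Step 3: Last value = 31 + 5 * 3 = 46

The answer is 46.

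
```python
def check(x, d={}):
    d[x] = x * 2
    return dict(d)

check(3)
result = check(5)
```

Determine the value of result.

Step 1: Mutable default dict is shared across calls.
Step 2: First call adds 3: 6. Second call adds 5: 10.
Step 3: result = {3: 6, 5: 10}

The answer is {3: 6, 5: 10}.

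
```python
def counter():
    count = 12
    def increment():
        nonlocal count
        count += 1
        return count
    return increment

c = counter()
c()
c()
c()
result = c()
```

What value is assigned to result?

Step 1: counter() creates closure with count = 12.
Step 2: Each c() call increments count via nonlocal. After 4 calls: 12 + 4 = 16.
Step 3: result = 16

The answer is 16.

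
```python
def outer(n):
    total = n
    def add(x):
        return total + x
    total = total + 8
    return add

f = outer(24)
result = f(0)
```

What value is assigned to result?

Step 1: outer(24) sets total = 24, then total = 24 + 8 = 32.
Step 2: Closures capture by reference, so add sees total = 32.
Step 3: f(0) returns 32 + 0 = 32

The answer is 32.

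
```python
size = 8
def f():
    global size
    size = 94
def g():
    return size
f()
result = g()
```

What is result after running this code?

Step 1: size = 8.
Step 2: f() sets global size = 94.
Step 3: g() reads global size = 94. result = 94

The answer is 94.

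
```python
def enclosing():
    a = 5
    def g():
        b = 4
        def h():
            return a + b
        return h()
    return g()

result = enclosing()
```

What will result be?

Step 1: enclosing() defines a = 5. g() defines b = 4.
Step 2: h() accesses both from enclosing scopes: a = 5, b = 4.
Step 3: result = 5 + 4 = 9

The answer is 9.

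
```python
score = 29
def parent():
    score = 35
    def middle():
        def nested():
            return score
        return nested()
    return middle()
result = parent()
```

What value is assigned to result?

Step 1: parent() defines score = 35. middle() and nested() have no local score.
Step 2: nested() checks local (none), enclosing middle() (none), enclosing parent() and finds score = 35.
Step 3: result = 35

The answer is 35.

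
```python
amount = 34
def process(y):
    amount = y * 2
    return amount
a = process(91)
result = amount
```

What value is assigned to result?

Step 1: Global amount = 34.
Step 2: process(91) creates local amount = 91 * 2 = 182.
Step 3: Global amount unchanged because no global keyword. result = 34

The answer is 34.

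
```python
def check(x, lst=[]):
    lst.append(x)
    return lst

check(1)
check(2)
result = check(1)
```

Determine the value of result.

Step 1: Mutable default argument gotcha! The list [] is created once.
Step 2: Each call appends to the SAME list: [1], [1, 2], [1, 2, 1].
Step 3: result = [1, 2, 1]

The answer is [1, 2, 1].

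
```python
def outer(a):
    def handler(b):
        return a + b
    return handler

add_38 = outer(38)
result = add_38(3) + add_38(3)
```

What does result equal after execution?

Step 1: add_38 captures a = 38.
Step 2: add_38(3) = 38 + 3 = 41, called twice.
Step 3: result = 41 + 41 = 82

The answer is 82.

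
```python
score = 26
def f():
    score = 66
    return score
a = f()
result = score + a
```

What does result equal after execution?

Step 1: Global score = 26. f() returns local score = 66.
Step 2: a = 66. Global score still = 26.
Step 3: result = 26 + 66 = 92

The answer is 92.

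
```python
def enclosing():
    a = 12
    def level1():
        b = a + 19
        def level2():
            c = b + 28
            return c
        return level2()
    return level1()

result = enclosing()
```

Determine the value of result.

Step 1: a = 12. b = a + 19 = 31.
Step 2: c = b + 28 = 31 + 28 = 59.
Step 3: result = 59

The answer is 59.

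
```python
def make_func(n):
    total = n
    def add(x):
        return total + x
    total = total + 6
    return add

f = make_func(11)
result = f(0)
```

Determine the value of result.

Step 1: make_func(11) sets total = 11, then total = 11 + 6 = 17.
Step 2: Closures capture by reference, so add sees total = 17.
Step 3: f(0) returns 17 + 0 = 17

The answer is 17.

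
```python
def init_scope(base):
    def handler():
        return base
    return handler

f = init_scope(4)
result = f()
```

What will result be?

Step 1: init_scope(4) creates closure capturing base = 4.
Step 2: f() returns the captured base = 4.
Step 3: result = 4

The answer is 4.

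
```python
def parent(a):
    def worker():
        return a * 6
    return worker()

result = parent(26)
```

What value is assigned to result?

Step 1: parent(26) binds parameter a = 26.
Step 2: worker() accesses a = 26 from enclosing scope.
Step 3: result = 26 * 6 = 156

The answer is 156.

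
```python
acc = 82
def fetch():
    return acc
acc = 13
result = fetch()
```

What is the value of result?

Step 1: acc is first set to 82, then reassigned to 13.
Step 2: fetch() is called after the reassignment, so it looks up the current global acc = 13.
Step 3: result = 13

The answer is 13.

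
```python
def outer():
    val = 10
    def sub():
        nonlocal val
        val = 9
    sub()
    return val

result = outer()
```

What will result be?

Step 1: outer() sets val = 10.
Step 2: sub() uses nonlocal to reassign val = 9.
Step 3: result = 9

The answer is 9.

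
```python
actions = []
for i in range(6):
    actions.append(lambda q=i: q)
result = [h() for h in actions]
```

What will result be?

Step 1: Default arg q=i captures i at each iteration.
Step 2: Each lambda has its own default: 0, 1, ..., 5.
Step 3: result = [0, 1, 2, 3, 4, 5]

The answer is [0, 1, 2, 3, 4, 5].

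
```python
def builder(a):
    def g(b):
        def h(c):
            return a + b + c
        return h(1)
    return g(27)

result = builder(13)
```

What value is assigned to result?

Step 1: a = 13, b = 27, c = 1 across three nested scopes.
Step 2: h() accesses all three via LEGB rule.
Step 3: result = 13 + 27 + 1 = 41

The answer is 41.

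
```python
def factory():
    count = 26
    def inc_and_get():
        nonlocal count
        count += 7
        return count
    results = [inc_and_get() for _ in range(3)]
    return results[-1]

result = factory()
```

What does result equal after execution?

Step 1: count = 26.
Step 2: Three calls to inc_and_get(), each adding 7.
Step 3: Last value = 26 + 7 * 3 = 47

The answer is 47.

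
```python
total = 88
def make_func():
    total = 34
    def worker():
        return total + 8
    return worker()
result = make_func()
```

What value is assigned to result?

Step 1: make_func() shadows global total with total = 34.
Step 2: worker() finds total = 34 in enclosing scope, computes 34 + 8 = 42.
Step 3: result = 42

The answer is 42.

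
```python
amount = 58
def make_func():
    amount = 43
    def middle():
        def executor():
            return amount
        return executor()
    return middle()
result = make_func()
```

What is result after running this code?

Step 1: make_func() defines amount = 43. middle() and executor() have no local amount.
Step 2: executor() checks local (none), enclosing middle() (none), enclosing make_func() and finds amount = 43.
Step 3: result = 43

The answer is 43.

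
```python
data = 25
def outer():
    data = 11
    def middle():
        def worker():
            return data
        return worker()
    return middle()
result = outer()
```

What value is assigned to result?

Step 1: outer() defines data = 11. middle() and worker() have no local data.
Step 2: worker() checks local (none), enclosing middle() (none), enclosing outer() and finds data = 11.
Step 3: result = 11

The answer is 11.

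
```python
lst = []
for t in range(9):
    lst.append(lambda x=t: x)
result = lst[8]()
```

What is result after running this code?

Step 1: Default argument x=t captures t's value at each iteration.
Step 2: lst[8] captured x = 8 when t was 8.
Step 3: result = 8

The answer is 8.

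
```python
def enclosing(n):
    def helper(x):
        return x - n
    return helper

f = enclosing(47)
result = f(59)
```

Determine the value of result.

Step 1: enclosing(47) creates a closure capturing n = 47.
Step 2: f(59) computes 59 - 47 = 12.
Step 3: result = 12

The answer is 12.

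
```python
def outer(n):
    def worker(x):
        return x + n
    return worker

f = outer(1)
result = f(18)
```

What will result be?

Step 1: outer(1) creates a closure that captures n = 1.
Step 2: f(18) calls the closure with x = 18, returning 18 + 1 = 19.
Step 3: result = 19

The answer is 19.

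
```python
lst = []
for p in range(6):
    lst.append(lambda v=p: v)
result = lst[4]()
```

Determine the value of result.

Step 1: Default argument v=p captures p's value at each iteration.
Step 2: lst[4] captured v = 4 when p was 4.
Step 3: result = 4

The answer is 4.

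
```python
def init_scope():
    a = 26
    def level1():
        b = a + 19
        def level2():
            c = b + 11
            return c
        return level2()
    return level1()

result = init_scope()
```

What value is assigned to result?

Step 1: a = 26. b = a + 19 = 45.
Step 2: c = b + 11 = 45 + 11 = 56.
Step 3: result = 56

The answer is 56.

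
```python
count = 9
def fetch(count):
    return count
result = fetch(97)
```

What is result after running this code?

Step 1: Global count = 9.
Step 2: fetch(97) takes parameter count = 97, which shadows the global.
Step 3: result = 97

The answer is 97.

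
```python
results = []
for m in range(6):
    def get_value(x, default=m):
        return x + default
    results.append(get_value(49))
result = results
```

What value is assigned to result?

Step 1: Default argument default=m is evaluated at function definition time.
Step 2: Each iteration creates get_value with default = current m value.
Step 3: get_value(49) returns 49 + default. results = [49, 50, 51, 52, 53, 54]

The answer is [49, 50, 51, 52, 53, 54].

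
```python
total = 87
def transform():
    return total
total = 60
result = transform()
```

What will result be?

Step 1: total is first set to 87, then reassigned to 60.
Step 2: transform() is called after the reassignment, so it looks up the current global total = 60.
Step 3: result = 60

The answer is 60.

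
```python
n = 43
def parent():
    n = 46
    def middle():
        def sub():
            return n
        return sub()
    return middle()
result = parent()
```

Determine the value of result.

Step 1: parent() defines n = 46. middle() and sub() have no local n.
Step 2: sub() checks local (none), enclosing middle() (none), enclosing parent() and finds n = 46.
Step 3: result = 46

The answer is 46.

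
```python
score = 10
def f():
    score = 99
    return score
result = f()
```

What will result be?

Step 1: Global score = 10.
Step 2: f() creates local score = 99, shadowing the global.
Step 3: Returns local score = 99. result = 99

The answer is 99.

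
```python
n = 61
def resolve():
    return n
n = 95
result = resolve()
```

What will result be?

Step 1: n is first set to 61, then reassigned to 95.
Step 2: resolve() is called after the reassignment, so it looks up the current global n = 95.
Step 3: result = 95

The answer is 95.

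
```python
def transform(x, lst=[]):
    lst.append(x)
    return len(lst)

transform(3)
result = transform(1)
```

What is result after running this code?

Step 1: Mutable default list persists between calls.
Step 2: First call: lst = [3], len = 1. Second call: lst = [3, 1], len = 2.
Step 3: result = 2

The answer is 2.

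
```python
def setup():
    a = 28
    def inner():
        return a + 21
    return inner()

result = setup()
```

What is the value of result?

Step 1: setup() defines a = 28.
Step 2: inner() reads a = 28 from enclosing scope, returns 28 + 21 = 49.
Step 3: result = 49

The answer is 49.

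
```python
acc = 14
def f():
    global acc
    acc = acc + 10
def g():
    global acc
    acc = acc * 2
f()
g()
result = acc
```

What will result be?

Step 1: acc = 14.
Step 2: f() adds 10: acc = 14 + 10 = 24.
Step 3: g() doubles: acc = 24 * 2 = 48.
Step 4: result = 48

The answer is 48.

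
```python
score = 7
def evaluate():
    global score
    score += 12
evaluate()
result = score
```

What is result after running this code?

Step 1: score = 7 globally.
Step 2: evaluate() modifies global score: score += 12 = 19.
Step 3: result = 19

The answer is 19.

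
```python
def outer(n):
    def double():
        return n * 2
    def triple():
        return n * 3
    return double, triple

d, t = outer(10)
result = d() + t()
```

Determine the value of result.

Step 1: Both closures capture the same n = 10.
Step 2: d() = 10 * 2 = 20, t() = 10 * 3 = 30.
Step 3: result = 20 + 30 = 50

The answer is 50.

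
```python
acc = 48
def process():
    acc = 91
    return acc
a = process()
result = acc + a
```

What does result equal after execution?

Step 1: Global acc = 48. process() returns local acc = 91.
Step 2: a = 91. Global acc still = 48.
Step 3: result = 48 + 91 = 139

The answer is 139.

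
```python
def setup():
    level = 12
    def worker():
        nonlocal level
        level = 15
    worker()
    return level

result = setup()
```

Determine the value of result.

Step 1: setup() sets level = 12.
Step 2: worker() uses nonlocal to reassign level = 15.
Step 3: result = 15

The answer is 15.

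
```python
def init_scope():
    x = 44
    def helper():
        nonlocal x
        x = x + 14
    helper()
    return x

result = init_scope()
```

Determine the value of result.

Step 1: init_scope() sets x = 44.
Step 2: helper() uses nonlocal to modify x in init_scope's scope: x = 44 + 14 = 58.
Step 3: init_scope() returns the modified x = 58

The answer is 58.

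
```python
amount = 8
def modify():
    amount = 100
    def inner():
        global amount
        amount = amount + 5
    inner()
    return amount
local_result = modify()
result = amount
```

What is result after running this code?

Step 1: Global amount = 8. modify() creates local amount = 100.
Step 2: inner() declares global amount and adds 5: global amount = 8 + 5 = 13.
Step 3: modify() returns its local amount = 100 (unaffected by inner).
Step 4: result = global amount = 13

The answer is 13.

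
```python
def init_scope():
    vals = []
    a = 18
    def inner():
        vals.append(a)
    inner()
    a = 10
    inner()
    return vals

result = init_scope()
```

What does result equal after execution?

Step 1: a = 18. inner() appends current a to vals.
Step 2: First inner(): appends 18. Then a = 10.
Step 3: Second inner(): appends 10 (closure sees updated a). result = [18, 10]

The answer is [18, 10].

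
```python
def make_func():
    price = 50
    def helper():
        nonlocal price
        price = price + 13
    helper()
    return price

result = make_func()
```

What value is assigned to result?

Step 1: make_func() sets price = 50.
Step 2: helper() uses nonlocal to modify price in make_func's scope: price = 50 + 13 = 63.
Step 3: make_func() returns the modified price = 63

The answer is 63.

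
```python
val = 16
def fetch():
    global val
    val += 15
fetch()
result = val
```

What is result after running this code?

Step 1: val = 16 globally.
Step 2: fetch() modifies global val: val += 15 = 31.
Step 3: result = 31

The answer is 31.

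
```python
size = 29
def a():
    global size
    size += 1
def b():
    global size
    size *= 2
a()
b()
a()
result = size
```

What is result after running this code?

Step 1: size = 29.
Step 2: a(): size = 29 + 1 = 30.
Step 3: b(): size = 30 * 2 = 60.
Step 4: a(): size = 60 + 1 = 61

The answer is 61.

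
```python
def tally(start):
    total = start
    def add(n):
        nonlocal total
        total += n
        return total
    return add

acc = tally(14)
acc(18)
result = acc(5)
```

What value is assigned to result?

Step 1: tally(14) creates closure with total = 14.
Step 2: First acc(18): total = 14 + 18 = 32.
Step 3: Second acc(5): total = 32 + 5 = 37. result = 37

The answer is 37.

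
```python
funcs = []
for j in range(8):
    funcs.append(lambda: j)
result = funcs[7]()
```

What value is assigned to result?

Step 1: The loop creates 8 lambdas, all referencing the same variable j.
Step 2: After the loop, j = 7 (final value).
Step 3: funcs[7]() looks up j at call time and finds 7. This is the late binding gotcha. result = 7

The answer is 7.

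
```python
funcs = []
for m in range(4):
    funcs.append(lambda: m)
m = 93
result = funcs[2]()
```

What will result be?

Step 1: Lambdas capture the variable m by reference, not by value.
Step 2: After the loop, m is reassigned to 93.
Step 3: funcs[2]() looks up the current m = 93. result = 93

The answer is 93.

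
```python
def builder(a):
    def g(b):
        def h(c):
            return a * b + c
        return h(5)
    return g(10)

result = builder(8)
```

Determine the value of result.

Step 1: a = 8, b = 10, c = 5.
Step 2: h() computes a * b + c = 8 * 10 + 5 = 85.
Step 3: result = 85

The answer is 85.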